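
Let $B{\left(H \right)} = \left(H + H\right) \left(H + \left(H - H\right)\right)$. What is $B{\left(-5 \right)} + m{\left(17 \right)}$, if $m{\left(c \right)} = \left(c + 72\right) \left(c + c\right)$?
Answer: $3076$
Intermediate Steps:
$m{\left(c \right)} = 2 c \left(72 + c\right)$ ($m{\left(c \right)} = \left(72 + c\right) 2 c = 2 c \left(72 + c\right)$)
$B{\left(H \right)} = 2 H^{2}$ ($B{\left(H \right)} = 2 H \left(H + 0\right) = 2 H H = 2 H^{2}$)
$B{\left(-5 \right)} + m{\left(17 \right)} = 2 \left(-5\right)^{2} + 2 \cdot 17 \left(72 + 17\right) = 2 \cdot 25 + 2 \cdot 17 \cdot 89 = 50 + 3026 = 3076$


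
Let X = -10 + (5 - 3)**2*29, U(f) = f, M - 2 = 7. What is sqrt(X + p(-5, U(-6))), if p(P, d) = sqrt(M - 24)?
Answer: sqrt(106 + I*sqrt(15)) ≈ 10.297 + 0.1881*I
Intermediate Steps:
M = 9 (M = 2 + 7 = 9)
p(P, d) = I*sqrt(15) (p(P, d) = sqrt(9 - 24) = sqrt(-15) = I*sqrt(15))
X = 106 (X = -10 + 2**2*29 = -10 + 4*29 = -10 + 116 = 106)
sqrt(X + p(-5, U(-6))) = sqrt(106 + I*sqrt(15))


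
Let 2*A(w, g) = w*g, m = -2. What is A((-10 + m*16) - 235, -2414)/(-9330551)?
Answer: -334339/9330551 ≈ -0.035833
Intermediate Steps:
A(w, g) = g*w/2 (A(w, g) = (w*g)/2 = (g*w)/2 = g*w/2)
A((-10 + m*16) - 235, -2414)/(-9330551) = ((½)*(-2414)*((-10 - 2*16) - 235))/(-9330551) = ((½)*(-2414)*((-10 - 32) - 235))*(-1/9330551) = ((½)*(-2414)*(-42 - 235))*(-1/9330551) = ((½)*(-2414)*(-277))*(-1/9330551) = 334339*(-1/9330551) = -334339/9330551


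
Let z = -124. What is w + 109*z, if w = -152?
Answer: -13668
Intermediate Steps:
w + 109*z = -152 + 109*(-124) = -152 - 13516 = -13668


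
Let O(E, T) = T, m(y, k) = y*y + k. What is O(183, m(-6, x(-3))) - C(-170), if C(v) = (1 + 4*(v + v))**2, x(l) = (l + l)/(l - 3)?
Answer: -1846844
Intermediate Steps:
x(l) = 2*l/(-3 + l) (x(l) = (2*l)/(-3 + l) = 2*l/(-3 + l))
m(y, k) = k + y**2 (m(y, k) = y**2 + k = k + y**2)
C(v) = (1 + 8*v)**2 (C(v) = (1 + 4*(2*v))**2 = (1 + 8*v)**2)
O(183, m(-6, x(-3))) - C(-170) = (2*(-3)/(-3 - 3) + (-6)**2) - (1 + 8*(-170))**2 = (2*(-3)/(-6) + 36) - (1 - 1360)**2 = (2*(-3)*(-1/6) + 36) - 1*(-1359)**2 = (1 + 36) - 1*1846881 = 37 - 1846881 = -1846844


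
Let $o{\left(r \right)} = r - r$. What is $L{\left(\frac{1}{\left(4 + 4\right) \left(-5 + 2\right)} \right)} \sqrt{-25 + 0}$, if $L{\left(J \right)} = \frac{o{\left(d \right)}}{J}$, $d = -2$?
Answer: $0$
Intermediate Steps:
$o{\left(r \right)} = 0$
$L{\left(J \right)} = 0$ ($L{\left(J \right)} = \frac{0}{J} = 0$)
$L{\left(\frac{1}{\left(4 + 4\right) \left(-5 + 2\right)} \right)} \sqrt{-25 + 0} = 0 \sqrt{-25 + 0} = 0 \sqrt{-25} = 0 \cdot 5 i = 0$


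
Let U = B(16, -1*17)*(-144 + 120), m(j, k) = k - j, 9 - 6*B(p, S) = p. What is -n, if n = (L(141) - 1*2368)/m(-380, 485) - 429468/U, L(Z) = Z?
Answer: 92888044/6055 ≈ 15341.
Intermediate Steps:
B(p, S) = 3/2 - p/6
U = 28 (U = (3/2 - ⅙*16)*(-144 + 120) = (3/2 - 8/3)*(-24) = -7/6*(-24) = 28)
n = -92888044/6055 (n = (141 - 1*2368)/(485 - 1*(-380)) - 429468/28 = (141 - 2368)/(485 + 380) - 429468*1/28 = -2227/865 - 107367/7 = -92888044/6055 ≈ -15341.)
-n = -1*(-92888044/6055) = 92888044/6055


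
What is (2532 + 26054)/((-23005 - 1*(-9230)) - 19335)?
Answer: -14293/16555 ≈ -0.86336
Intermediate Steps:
(2532 + 26054)/((-23005 - 1*(-9230)) - 19335) = 28586/((-23005 + 9230) - 19335) = 28586/(-13775 - 19335) = 28586/(-33110) = 28586*(-1/33110) = -14293/16555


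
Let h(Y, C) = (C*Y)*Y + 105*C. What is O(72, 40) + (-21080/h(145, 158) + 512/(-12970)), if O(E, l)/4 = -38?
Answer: -164592850942/1082521595 ≈ -152.05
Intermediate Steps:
O(E, l) = -152 (O(E, l) = 4*(-38) = -152)
h(Y, C) = 105*C + C*Y² (h(Y, C) = C*Y² + 105*C = 105*C + C*Y²)
O(72, 40) + (-21080/h(145, 158) + 512/(-12970)) = -152 + (-21080*1/(158*(105 + 145²)) + 512/(-12970)) = -152 + (-21080*1/(158*(105 + 21025)) + 512*(-1/12970)) = -152 + (-21080/(158*21130) - 256/6485) = -152 + (-21080/3338540 - 256/6485) = -152 + (-21080*1/3338540 - 256/6485) = -152 + (-1054/166927 - 256/6485) = -152 - 49568502/1082521595 = -164592850942/1082521595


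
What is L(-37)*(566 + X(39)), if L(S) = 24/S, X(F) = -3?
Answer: -13512/37 ≈ -365.19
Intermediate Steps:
L(-37)*(566 + X(39)) = (24/(-37))*(566 - 3) = (24*(-1/37))*563 = -24/37*563 = -13512/37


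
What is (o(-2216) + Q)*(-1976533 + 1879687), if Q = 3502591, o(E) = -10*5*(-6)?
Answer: -339240981786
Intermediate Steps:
o(E) = 300 (o(E) = -50*(-6) = 300)
(o(-2216) + Q)*(-1976533 + 1879687) = (300 + 3502591)*(-1976533 + 1879687) = 3502891*(-96846) = -339240981786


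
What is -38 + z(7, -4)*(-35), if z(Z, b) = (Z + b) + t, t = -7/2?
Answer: -41/2 ≈ -20.500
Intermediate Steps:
t = -7/2 (t = -7*½ = -7/2 ≈ -3.5000)
z(Z, b) = -7/2 + Z + b (z(Z, b) = (Z + b) - 7/2 = -7/2 + Z + b)
-38 + z(7, -4)*(-35) = -38 + (-7/2 + 7 - 4)*(-35) = -38 - ½*(-35) = -38 + 35/2 = -41/2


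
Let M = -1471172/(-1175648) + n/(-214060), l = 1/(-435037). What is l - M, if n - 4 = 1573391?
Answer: 8346397078682935/1368513351545032 ≈ 6.0989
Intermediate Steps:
n = 1573395 (n = 4 + 1573391 = 1573395)
l = -1/435037 ≈ -2.2987e-6
M = -19185495083/3145740136 (M = -1471172/(-1175648) + 1573395/(-214060) = -1471172*(-1/1175648) + 1573395*(-1/214060) = 367793/293912 - 314679/42812 = -19185495083/3145740136 ≈ -6.0989)
l - M = -1/435037 - 1*(-19185495083/3145740136) = -1/435037 + 19185495083/3145740136 = 8346397078682935/1368513351545032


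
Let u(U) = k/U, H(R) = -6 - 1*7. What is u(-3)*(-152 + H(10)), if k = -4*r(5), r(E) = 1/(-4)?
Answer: 55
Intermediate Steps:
r(E) = -1/4
H(R) = -13 (H(R) = -6 - 7 = -13)
k = 1 (k = -4*(-1/4) = 1)
u(U) = 1/U
u(-3)*(-152 + H(10)) = (-152 - 13)/(-3) = -1/3*(-165) = 55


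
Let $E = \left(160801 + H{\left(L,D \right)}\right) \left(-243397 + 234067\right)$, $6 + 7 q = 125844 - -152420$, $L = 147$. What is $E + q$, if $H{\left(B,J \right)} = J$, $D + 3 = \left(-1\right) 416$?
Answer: $- \frac{10474270162}{7} \approx -1.4963 \cdot 10^{9}$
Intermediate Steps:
$D = -419$ ($D = -3 - 416 = -419$)
$q = \frac{278258}{7}$ ($q = - \frac{6}{7} + \frac{125844 - -152420}{7} = - \frac{6}{7} + \frac{125844 + 152420}{7} = - \frac{6}{7} + \frac{1}{7} \cdot 278264 = - \frac{6}{7} + 39752 = \frac{278258}{7} \approx 39751.0$)
$E = -1496364060$ ($E = \left(160801 - 419\right) \left(-243397 + 234067\right) = 160382 \left(-9330\right) = -1496364060$)
$E + q = -1496364060 + \frac{278258}{7} = - \frac{10474270162}{7}$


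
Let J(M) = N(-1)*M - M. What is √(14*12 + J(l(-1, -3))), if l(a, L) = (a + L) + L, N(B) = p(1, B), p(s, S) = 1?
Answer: 2*√42 ≈ 12.961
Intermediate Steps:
N(B) = 1
l(a, L) = a + 2*L (l(a, L) = (L + a) + L = a + 2*L)
J(M) = 0 (J(M) = 1*M - M = M - M = 0)
√(14*12 + J(l(-1, -3))) = √(14*12 + 0) = √(168 + 0) = √168 = 2*√42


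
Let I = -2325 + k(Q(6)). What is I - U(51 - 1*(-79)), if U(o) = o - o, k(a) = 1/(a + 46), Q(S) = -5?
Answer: -95324/41 ≈ -2325.0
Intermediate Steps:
k(a) = 1/(46 + a)
U(o) = 0
I = -95324/41 (I = -2325 + 1/(46 - 5) = -2325 + 1/41 = -95324/41 ≈ -2325.0)
I - U(51 - 1*(-79)) = -95324/41 - 1*0 = -95324/41 + 0 = -95324/41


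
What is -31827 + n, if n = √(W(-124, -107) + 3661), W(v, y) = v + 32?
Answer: -31827 + √3569 ≈ -31767.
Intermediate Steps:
W(v, y) = 32 + v
n = √3569 (n = √((32 - 124) + 3661) = √(-92 + 3661) = √3569 ≈ 59.741)
-31827 + n = -31827 + √3569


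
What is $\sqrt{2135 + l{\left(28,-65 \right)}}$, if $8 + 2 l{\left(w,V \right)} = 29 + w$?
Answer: $\frac{\sqrt{8638}}{2} \approx 46.47$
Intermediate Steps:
$l{\left(w,V \right)} = \frac{21}{2} + \frac{w}{2}$ ($l{\left(w,V \right)} = -4 + \frac{29 + w}{2} = -4 + \left(\frac{29}{2} + \frac{w}{2}\right) = \frac{21}{2} + \frac{w}{2}$)
$\sqrt{2135 + l{\left(28,-65 \right)}} = \sqrt{2135 + \left(\frac{21}{2} + \frac{1}{2} \cdot 28\right)} = \sqrt{2135 + \left(\frac{21}{2} + 14\right)} = \sqrt{2135 + \frac{49}{2}} = \sqrt{\frac{4319}{2}} = \frac{\sqrt{8638}}{2}$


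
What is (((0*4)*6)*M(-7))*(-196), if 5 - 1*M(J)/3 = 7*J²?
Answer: 0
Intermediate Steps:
M(J) = 15 - 21*J²
(((0*4)*6)*M(-7))*(-196) = (((0*4)*6)*(15 - 21*(-7)²))*(-196) = ((0*6)*(15 - 21*49))*(-196) = (0*(15 - 1029))*(-196) = (0*(-1014))*(-196) = 0*(-196) = 0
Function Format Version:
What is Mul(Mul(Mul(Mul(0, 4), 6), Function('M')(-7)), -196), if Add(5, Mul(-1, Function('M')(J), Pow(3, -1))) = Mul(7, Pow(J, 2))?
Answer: 0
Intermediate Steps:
Function('M')(J) = Add(15, Mul(-21, Pow(J, 2))) (Function('M')(J) = Add(15, Mul(-3, Mul(7, Pow(J, 2)))) = Add(15, Mul(-21, Pow(J, 2))))
Mul(Mul(Mul(Mul(0, 4), 6), Function('M')(-7)), -196) = Mul(Mul(Mul(Mul(0, 4), 6), Add(15, Mul(-21, Pow(-7, 2)))), -196) = Mul(Mul(Mul(0, 6), Add(15, Mul(-21, 49))), -196) = Mul(Mul(0, Add(15, -1029)), -196) = Mul(Mul(0, -1014), -196) = Mul(0, -196) = 0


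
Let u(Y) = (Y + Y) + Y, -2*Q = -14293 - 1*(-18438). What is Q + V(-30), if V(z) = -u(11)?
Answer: -4211/2 ≈ -2105.5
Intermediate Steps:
Q = -4145/2 (Q = -(-14293 - 1*(-18438))/2 = -(-14293 + 18438)/2 = -½*4145 = -4145/2 ≈ -2072.5)
u(Y) = 3*Y (u(Y) = 2*Y + Y = 3*Y)
V(z) = -33 (V(z) = -3*11 = -1*33 = -33)
Q + V(-30) = -4145/2 - 33 = -4211/2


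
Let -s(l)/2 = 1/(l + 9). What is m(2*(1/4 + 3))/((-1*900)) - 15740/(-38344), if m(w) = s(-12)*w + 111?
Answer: 913468/3235275 ≈ 0.28235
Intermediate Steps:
s(l) = -2/(9 + l) (s(l) = -2/(l + 9) = -2/(9 + l))
m(w) = 111 + 2*w/3 (m(w) = (-2/(9 - 12))*w + 111 = (-2/(-3))*w + 111 = (-2*(-1/3))*w + 111 = 2*w/3 + 111 = 111 + 2*w/3)
m(2*(1/4 + 3))/((-1*900)) - 15740/(-38344) = (111 + 2*(2*(1/4 + 3))/3)/((-1*900)) - 15740/(-38344) = (111 + 2*(2*(1/4 + 3))/3)/(-900) - 15740*(-1/38344) = (111 + 2*(2*(13/4))/3)*(-1/900) + 3935/9586 = (111 + (2/3)*(13/2))*(-1/900) + 3935/9586 = (111 + 13/3)*(-1/900) + 3935/9586 = (346/3)*(-1/900) + 3935/9586 = -173/1350 + 3935/9586 = 913468/3235275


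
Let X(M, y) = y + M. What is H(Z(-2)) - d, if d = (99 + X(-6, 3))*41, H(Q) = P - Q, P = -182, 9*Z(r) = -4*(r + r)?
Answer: -37078/9 ≈ -4119.8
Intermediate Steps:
Z(r) = -8*r/9 (Z(r) = (-4*(r + r))/9 = (-8*r)/9 = -8*r/9)
X(M, y) = M + y
H(Q) = -182 - Q
d = 3936 (d = (99 + (-6 + 3))*41 = (99 - 3)*41 = 96*41 = 3936)
H(Z(-2)) - d = (-182 - (-8)*(-2)/9) - 1*3936 = (-182 - 1*16/9) - 3936 = (-182 - 16/9) - 3936 = -1654/9 - 3936 = -37078/9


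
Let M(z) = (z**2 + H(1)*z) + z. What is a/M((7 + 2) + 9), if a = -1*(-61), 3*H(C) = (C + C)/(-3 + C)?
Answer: 61/336 ≈ 0.18155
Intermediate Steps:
H(C) = 2*C/(3*(-3 + C)) (H(C) = ((C + C)/(-3 + C))/3 = ((2*C)/(-3 + C))/3 = (2*C/(-3 + C))/3 = 2*C/(3*(-3 + C)))
M(z) = z**2 + 2*z/3 (M(z) = (z**2 + ((2/3)*1/(-3 + 1))*z) + z = (z**2 + ((2/3)*1/(-2))*z) + z = (z**2 + ((2/3)*1*(-1/2))*z) + z = (z**2 - z/3) + z = z**2 + 2*z/3)
a = 61
a/M((7 + 2) + 9) = 61/((((7 + 2) + 9)*(2 + 3*((7 + 2) + 9))/3)) = 61/(((9 + 9)*(2 + 3*(9 + 9))/3)) = 61/(((1/3)*18*(2 + 3*18))) = 61/(((1/3)*18*(2 + 54))) = 61/(((1/3)*18*56)) = 61/336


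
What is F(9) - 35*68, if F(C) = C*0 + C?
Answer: -2371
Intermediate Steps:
F(C) = C (F(C) = 0 + C = C)
F(9) - 35*68 = 9 - 35*68 = 9 - 2380 = -2371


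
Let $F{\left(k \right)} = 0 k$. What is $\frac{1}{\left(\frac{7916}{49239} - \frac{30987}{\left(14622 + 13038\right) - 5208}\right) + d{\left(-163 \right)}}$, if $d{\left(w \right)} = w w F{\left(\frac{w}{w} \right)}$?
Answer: $- \frac{368504676}{449346287} \approx -0.82009$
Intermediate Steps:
$F{\left(k \right)} = 0$
$d{\left(w \right)} = 0$ ($d{\left(w \right)} = w w 0 = w^{2} \cdot 0 = 0$)
$\frac{1}{\left(\frac{7916}{49239} - \frac{30987}{\left(14622 + 13038\right) - 5208}\right) + d{\left(-163 \right)}} = \frac{1}{\left(\frac{7916}{49239} - \frac{30987}{\left(14622 + 13038\right) - 5208}\right) + 0} = \frac{1}{\left(7916 \cdot \frac{1}{49239} - \frac{30987}{27660 - 5208}\right) + 0} = \frac{1}{\left(\frac{7916}{49239} - \frac{30987}{22452}\right) + 0} = \frac{1}{\left(\frac{7916}{49239} - \frac{10329}{7484}\right) + 0} = \frac{1}{- \frac{449346287}{368504676} + 0} = \frac{1}{- \frac{449346287}{368504676}} = - \frac{368504676}{449346287}$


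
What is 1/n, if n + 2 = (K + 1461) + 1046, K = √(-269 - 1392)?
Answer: 2505/6276686 - I*√1661/6276686 ≈ 0.0003991 - 6.4931e-6*I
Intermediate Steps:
K = I*√1661 (K = √(-1661) = I*√1661 ≈ 40.755*I)
n = 2505 + I*√1661 (n = -2 + ((I*√1661 + 1461) + 1046) = -2 + ((1461 + I*√1661) + 1046) = -2 + (2507 + I*√1661) = 2505 + I*√1661 ≈ 2505.0 + 40.755*I)
1/n = 1/(2505 + I*√1661)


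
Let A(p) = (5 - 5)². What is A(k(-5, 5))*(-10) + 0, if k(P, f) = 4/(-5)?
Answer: 0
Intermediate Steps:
k(P, f) = -⅘ (k(P, f) = 4*(-⅕) = -⅘)
A(p) = 0 (A(p) = 0² = 0)
A(k(-5, 5))*(-10) + 0 = 0*(-10) + 0 = 0 + 0 = 0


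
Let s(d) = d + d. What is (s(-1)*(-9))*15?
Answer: 270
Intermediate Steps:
s(d) = 2*d
(s(-1)*(-9))*15 = ((2*(-1))*(-9))*15 = -2*(-9)*15 = 18*15 = 270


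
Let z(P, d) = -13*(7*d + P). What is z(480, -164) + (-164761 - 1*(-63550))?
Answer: -92527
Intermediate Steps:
z(P, d) = -91*d - 13*P (z(P, d) = -13*(P + 7*d) = -91*d - 13*P)
z(480, -164) + (-164761 - 1*(-63550)) = (-91*(-164) - 13*480) + (-164761 - 1*(-63550)) = (14924 - 6240) + (-164761 + 63550) = 8684 - 101211 = -92527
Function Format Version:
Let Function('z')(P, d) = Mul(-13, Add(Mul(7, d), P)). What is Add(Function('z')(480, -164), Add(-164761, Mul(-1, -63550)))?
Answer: -92527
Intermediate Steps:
Function('z')(P, d) = Add(Mul(-91, d), Mul(-13, P)) (Function('z')(P, d) = Mul(-13, Add(P, Mul(7, d))) = Add(Mul(-91, d), Mul(-13, P)))
Add(Function('z')(480, -164), Add(-164761, Mul(-1, -63550))) = Add(Add(Mul(-91, -164), Mul(-13, 480)), Add(-164761, Mul(-1, -63550))) = Add(Add(14924, -6240), Add(-164761, 63550)) = Add(8684, -101211) = -92527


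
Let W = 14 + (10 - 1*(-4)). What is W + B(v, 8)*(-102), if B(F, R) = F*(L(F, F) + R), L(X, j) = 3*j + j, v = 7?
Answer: -25676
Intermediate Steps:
L(X, j) = 4*j
B(F, R) = F*(R + 4*F) (B(F, R) = F*(4*F + R) = F*(R + 4*F))
W = 28 (W = 14 + (10 + 4) = 14 + 14 = 28)
W + B(v, 8)*(-102) = 28 + (7*(8 + 4*7))*(-102) = 28 + (7*(8 + 28))*(-102) = 28 + (7*36)*(-102) = 28 + 252*(-102) = 28 - 25704 = -25676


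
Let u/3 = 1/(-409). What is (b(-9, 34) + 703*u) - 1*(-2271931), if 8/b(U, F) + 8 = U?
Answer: 15796697118/6953 ≈ 2.2719e+6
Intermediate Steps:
b(U, F) = 8/(-8 + U)
u = -3/409 (u = 3/(-409) = 3*(-1/409) = -3/409 ≈ -0.0073350)
(b(-9, 34) + 703*u) - 1*(-2271931) = (8/(-8 - 9) + 703*(-3/409)) - 1*(-2271931) = (8/(-17) - 2109/409) + 2271931 = (8*(-1/17) - 2109/409) + 2271931 = (-8/17 - 2109/409) + 2271931 = -39125/6953 + 2271931 = 15796697118/6953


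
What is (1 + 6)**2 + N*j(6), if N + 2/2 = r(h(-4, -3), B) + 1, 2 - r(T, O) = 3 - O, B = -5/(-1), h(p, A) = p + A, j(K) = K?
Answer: 73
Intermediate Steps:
h(p, A) = A + p
B = 5 (B = -5*(-1) = 5)
r(T, O) = -1 + O (r(T, O) = 2 - (3 - O) = 2 + (-3 + O) = -1 + O)
N = 4 (N = -1 + ((-1 + 5) + 1) = -1 + (4 + 1) = -1 + 5 = 4)
(1 + 6)**2 + N*j(6) = (1 + 6)**2 + 4*6 = 7**2 + 24 = 49 + 24 = 73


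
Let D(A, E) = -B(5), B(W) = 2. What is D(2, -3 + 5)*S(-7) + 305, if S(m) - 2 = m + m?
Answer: 329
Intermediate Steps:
S(m) = 2 + 2*m (S(m) = 2 + (m + m) = 2 + 2*m)
D(A, E) = -2 (D(A, E) = -1*2 = -2)
D(2, -3 + 5)*S(-7) + 305 = -2*(2 + 2*(-7)) + 305 = -2*(2 - 14) + 305 = -2*(-12) + 305 = 24 + 305 = 329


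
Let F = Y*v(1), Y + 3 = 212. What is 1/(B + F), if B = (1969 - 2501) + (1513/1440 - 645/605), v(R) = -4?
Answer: -174240/238363007 ≈ -0.00073099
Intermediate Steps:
Y = 209 (Y = -3 + 212 = 209)
B = -92698367/174240 (B = -532 + (1513*(1/1440) - 645*1/605) = -532 + (1513/1440 - 129/121) = -532 - 2687/174240 = -92698367/174240 ≈ -532.02)
F = -836 (F = 209*(-4) = -836)
1/(B + F) = 1/(-92698367/174240 - 836) = 1/(-238363007/174240) = -174240/238363007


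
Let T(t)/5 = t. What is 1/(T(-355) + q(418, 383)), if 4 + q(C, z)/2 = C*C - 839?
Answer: 1/345987 ≈ 2.8903e-6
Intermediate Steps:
q(C, z) = -1686 + 2*C² (q(C, z) = -8 + 2*(C*C - 839) = -8 + 2*(C² - 839) = -8 + 2*(-839 + C²) = -8 + (-1678 + 2*C²) = -1686 + 2*C²)
T(t) = 5*t
1/(T(-355) + q(418, 383)) = 1/(5*(-355) + (-1686 + 2*418²)) = 1/(-1775 + (-1686 + 2*174724)) = 1/(-1775 + (-1686 + 349448)) = 1/(-1775 + 347762) = 1/345987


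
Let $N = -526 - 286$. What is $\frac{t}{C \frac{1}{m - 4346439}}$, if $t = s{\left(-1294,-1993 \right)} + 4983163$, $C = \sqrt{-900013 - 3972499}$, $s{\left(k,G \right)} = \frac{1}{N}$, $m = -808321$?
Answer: $\frac{2607231443902475 i \sqrt{76133}}{61819996} \approx 1.1637 \cdot 10^{10} i$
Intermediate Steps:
$N = -812$ ($N = -526 - 286 = -812$)
$s{\left(k,G \right)} = - \frac{1}{812}$ ($s{\left(k,G \right)} = \frac{1}{-812} = - \frac{1}{812}$)
$C = 8 i \sqrt{76133}$ ($C = \sqrt{-4872512} = 8 i \sqrt{76133} \approx 2207.4 i$)
$t = \frac{4046328355}{812}$ ($t = - \frac{1}{812} + 4983163 = \frac{4046328355}{812} \approx 4.9832 \cdot 10^{6}$)
$\frac{t}{C \frac{1}{m - 4346439}} = \frac{4046328355}{812 \frac{8 i \sqrt{76133}}{-808321 - 4346439}} = \frac{4046328355}{812 \frac{8 i \sqrt{76133}}{-5154760}} = \frac{4046328355}{812 \cdot 8 i \sqrt{76133} \left(- \frac{1}{5154760}\right)} = \frac{4046328355}{812 \left(- \frac{i \sqrt{76133}}{644345}\right)} = \frac{4046328355 \frac{644345 i \sqrt{76133}}{76133}}{812} = \frac{2607231443902475 i \sqrt{76133}}{61819996}$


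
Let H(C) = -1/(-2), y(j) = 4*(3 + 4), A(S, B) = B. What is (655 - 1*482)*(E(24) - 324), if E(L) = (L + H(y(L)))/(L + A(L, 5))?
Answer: -3242539/58 ≈ -55906.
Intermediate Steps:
y(j) = 28 (y(j) = 4*7 = 28)
H(C) = 1/2 (H(C) = -1*(-1/2) = 1/2)
E(L) = (1/2 + L)/(5 + L) (E(L) = (L + 1/2)/(L + 5) = (1/2 + L)/(5 + L))
(655 - 1*482)*(E(24) - 324) = (655 - 1*482)*((1/2 + 24)/(5 + 24) - 324) = (655 - 482)*((49/2)/29 - 324) = 173*((1/29)*(49/2) - 324) = 173*(49/58 - 324) = 173*(-18743/58) = -3242539/58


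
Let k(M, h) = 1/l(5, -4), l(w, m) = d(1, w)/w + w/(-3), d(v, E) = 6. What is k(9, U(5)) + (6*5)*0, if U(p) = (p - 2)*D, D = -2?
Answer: -15/7 ≈ -2.1429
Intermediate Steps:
U(p) = 4 - 2*p (U(p) = (p - 2)*(-2) = (-2 + p)*(-2) = 4 - 2*p)
l(w, m) = 6/w - w/3 (l(w, m) = 6/w + w/(-3) = 6/w + w*(-⅓) = 6/w - w/3)
k(M, h) = -15/7 (k(M, h) = 1/(6/5 - ⅓*5) = 1/(6*(⅕) - 5/3) = 1/(6/5 - 5/3) = 1/(-7/15) = -15/7)
k(9, U(5)) + (6*5)*0 = -15/7 + (6*5)*0 = -15/7 + 30*0 = -15/7 + 0 = -15/7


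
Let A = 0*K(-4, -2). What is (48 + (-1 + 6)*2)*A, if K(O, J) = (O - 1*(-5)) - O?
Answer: 0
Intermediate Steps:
K(O, J) = 5 (K(O, J) = (O + 5) - O = (5 + O) - O = 5)
A = 0 (A = 0*5 = 0)
(48 + (-1 + 6)*2)*A = (48 + (-1 + 6)*2)*0 = (48 + 5*2)*0 = (48 + 10)*0 = 58*0 = 0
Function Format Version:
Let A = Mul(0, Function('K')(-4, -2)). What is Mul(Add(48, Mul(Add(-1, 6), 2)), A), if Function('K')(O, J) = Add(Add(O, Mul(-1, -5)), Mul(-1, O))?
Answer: 0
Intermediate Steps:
Function('K')(O, J) = 5 (Function('K')(O, J) = Add(Add(O, 5), Mul(-1, O)) = Add(Add(5, O), Mul(-1, O)) = 5)
A = 0 (A = Mul(0, 5) = 0)
Mul(Add(48, Mul(Add(-1, 6), 2)), A) = Mul(Add(48, Mul(Add(-1, 6), 2)), 0) = Mul(Add(48, Mul(5, 2)), 0) = Mul(Add(48, 10), 0) = Mul(58, 0) = 0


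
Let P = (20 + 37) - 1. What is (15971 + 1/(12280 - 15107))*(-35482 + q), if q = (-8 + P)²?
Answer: -1497987230848/2827 ≈ -5.2989e+8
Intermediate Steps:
P = 56 (P = 57 - 1 = 56)
q = 2304 (q = (-8 + 56)² = 48² = 2304)
(15971 + 1/(12280 - 15107))*(-35482 + q) = (15971 + 1/(12280 - 15107))*(-35482 + 2304) = (15971 + 1/(-2827))*(-33178) = (15971 - 1/2827)*(-33178) = (45150016/2827)*(-33178) = -1497987230848/2827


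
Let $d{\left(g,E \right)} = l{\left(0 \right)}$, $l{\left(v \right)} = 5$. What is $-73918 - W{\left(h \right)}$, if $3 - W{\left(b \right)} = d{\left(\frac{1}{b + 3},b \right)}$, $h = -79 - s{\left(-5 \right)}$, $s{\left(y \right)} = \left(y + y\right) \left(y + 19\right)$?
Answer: $-73916$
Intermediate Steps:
$s{\left(y \right)} = 2 y \left(19 + y\right)$
$h = 61$ ($h = -79 - 2 \left(-5\right) \left(19 - 5\right) = -79 - 2 \left(-5\right) 14 = -79 - -140 = -79 + 140 = 61$)
$d{\left(g,E \right)} = 5$
$W{\left(b \right)} = -2$ ($W{\left(b \right)} = 3 - 5 = -2$)
$-73918 - W{\left(h \right)} = -73918 - -2 = -73918 + 2 = -73916$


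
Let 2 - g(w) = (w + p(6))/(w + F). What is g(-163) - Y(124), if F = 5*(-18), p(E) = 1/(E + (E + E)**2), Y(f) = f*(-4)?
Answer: 820637/1650 ≈ 497.36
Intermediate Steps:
Y(f) = -4*f
p(E) = 1/(E + 4*E**2) (p(E) = 1/(E + (2*E)**2) = 1/(E + 4*E**2))
F = -90
g(w) = 2 - (1/150 + w)/(-90 + w) (g(w) = 2 - (w + 1/(6*(1 + 4*6)))/(w - 90) = 2 - (w + 1/(6*(1 + 24)))/(-90 + w) = 2 - (w + (1/6)/25)/(-90 + w) = 2 - (w + (1/6)*(1/25))/(-90 + w) = 2 - (w + 1/150)/(-90 + w) = 2 - (1/150 + w)/(-90 + w))
g(-163) - Y(124) = (-27001/150 - 163)/(-90 - 163) - (-4)*124 = -51451/150/(-253) - 1*(-496) = -1/253*(-51451/150) + 496 = 2237/1650 + 496 = 820637/1650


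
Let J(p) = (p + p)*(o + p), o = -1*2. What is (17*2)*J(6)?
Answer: 1632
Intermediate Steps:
o = -2
J(p) = 2*p*(-2 + p) (J(p) = (p + p)*(-2 + p) = (2*p)*(-2 + p) = 2*p*(-2 + p))
(17*2)*J(6) = (17*2)*(2*6*(-2 + 6)) = 34*(2*6*4) = 34*48 = 1632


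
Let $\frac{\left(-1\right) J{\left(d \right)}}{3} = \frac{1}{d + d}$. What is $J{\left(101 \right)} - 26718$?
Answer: $- \frac{5397039}{202} \approx -26718.0$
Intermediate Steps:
$J{\left(d \right)} = - \frac{3}{2 d}$ ($J{\left(d \right)} = - \frac{3}{d + d} = - \frac{3}{2 d}$)
$J{\left(101 \right)} - 26718 = - \frac{3}{2 \cdot 101} - 26718 = \left(- \frac{3}{2}\right) \frac{1}{101} - 26718 = - \frac{3}{202} - 26718 = - \frac{5397039}{202}$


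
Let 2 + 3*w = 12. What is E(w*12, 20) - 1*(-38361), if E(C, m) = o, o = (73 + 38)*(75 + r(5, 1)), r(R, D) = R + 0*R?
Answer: 47241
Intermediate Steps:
w = 10/3 (w = -2/3 + (1/3)*12 = -2/3 + 4 = 10/3 ≈ 3.3333)
r(R, D) = R (r(R, D) = R + 0 = R)
o = 8880 (o = (73 + 38)*(75 + 5) = 111*80 = 8880)
E(C, m) = 8880
E(w*12, 20) - 1*(-38361) = 8880 - 1*(-38361) = 8880 + 38361 = 47241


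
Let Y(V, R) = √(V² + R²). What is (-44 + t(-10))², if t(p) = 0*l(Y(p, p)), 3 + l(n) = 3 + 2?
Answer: 1936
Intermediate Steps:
Y(V, R) = √(R² + V²)
l(n) = 2 (l(n) = -3 + (3 + 2) = -3 + 5 = 2)
t(p) = 0 (t(p) = 0*2 = 0)
(-44 + t(-10))² = (-44 + 0)² = (-44)² = 1936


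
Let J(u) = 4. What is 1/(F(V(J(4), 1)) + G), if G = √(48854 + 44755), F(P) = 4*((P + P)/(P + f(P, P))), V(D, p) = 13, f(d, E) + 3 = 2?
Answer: -78/841805 + 27*√10401/841805 ≈ 0.0031784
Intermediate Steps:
f(d, E) = -1 (f(d, E) = -3 + 2 = -1)
F(P) = 8*P/(-1 + P) (F(P) = 4*((P + P)/(P - 1)) = 4*((2*P)/(-1 + P)) = 4*(2*P/(-1 + P)) = 8*P/(-1 + P))
G = 3*√10401 (G = √93609 = 3*√10401 ≈ 305.96)
1/(F(V(J(4), 1)) + G) = 1/(8*13/(-1 + 13) + 3*√10401) = 1/(8*13/12 + 3*√10401) = 1/(8*13*(1/12) + 3*√10401) = 1/(26/3 + 3*√10401)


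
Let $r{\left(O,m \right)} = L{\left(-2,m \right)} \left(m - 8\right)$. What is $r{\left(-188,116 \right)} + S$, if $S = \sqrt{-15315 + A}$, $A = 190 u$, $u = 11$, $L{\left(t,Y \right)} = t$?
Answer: $-216 + 115 i \approx -216.0 + 115.0 i$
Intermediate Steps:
$A = 2090$ ($A = 190 \cdot 11 = 2090$)
$r{\left(O,m \right)} = 16 - 2 m$ ($r{\left(O,m \right)} = - 2 \left(m - 8\right) = - 2 \left(-8 + m\right) = 16 - 2 m$)
$S = 115 i$ ($S = \sqrt{-15315 + 2090} = \sqrt{-13225} = 115 i \approx 115.0 i$)
$r{\left(-188,116 \right)} + S = \left(16 - 232\right) + 115 i = -216 + 115 i$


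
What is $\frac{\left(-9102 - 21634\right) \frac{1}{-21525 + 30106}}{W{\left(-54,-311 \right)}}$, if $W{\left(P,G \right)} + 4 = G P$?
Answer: $- \frac{15368}{72037495} \approx -0.00021333$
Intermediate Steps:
$W{\left(P,G \right)} = -4 + G P$
$\frac{\left(-9102 - 21634\right) \frac{1}{-21525 + 30106}}{W{\left(-54,-311 \right)}} = \frac{\left(-9102 - 21634\right) \frac{1}{-21525 + 30106}}{-4 - -16794} = \frac{\left(-30736\right) \frac{1}{8581}}{-4 + 16794} = \frac{\left(-30736\right) \frac{1}{8581}}{16790} = \left(- \frac{30736}{8581}\right) \frac{1}{16790} = - \frac{15368}{72037495}$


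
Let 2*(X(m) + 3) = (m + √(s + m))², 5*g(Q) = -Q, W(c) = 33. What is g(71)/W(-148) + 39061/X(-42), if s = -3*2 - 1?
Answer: 4359463199/107792025 + 45935736*I/3266425 ≈ 40.443 + 14.063*I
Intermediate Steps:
s = -7 (s = -6 - 1 = -7)
g(Q) = -Q/5 (g(Q) = (-Q)/5 = -Q/5)
X(m) = -3 + (m + √(-7 + m))²/2
g(71)/W(-148) + 39061/X(-42) = -⅕*71/33 + 39061/(-3 + (-42 + √(-7 - 42))²/2) = -71/5*1/33 + 39061/(-3 + (-42 + √(-49))²/2) = -71/165 + 39061/(-3 + (-42 + 7*I)²/2)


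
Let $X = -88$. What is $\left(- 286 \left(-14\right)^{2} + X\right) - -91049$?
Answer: $34905$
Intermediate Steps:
$\left(- 286 \left(-14\right)^{2} + X\right) - -91049 = \left(- 286 \left(-14\right)^{2} - 88\right) - -91049 = \left(\left(-286\right) 196 - 88\right) + 91049 = \left(-56056 - 88\right) + 91049 = -56144 + 91049 = 34905$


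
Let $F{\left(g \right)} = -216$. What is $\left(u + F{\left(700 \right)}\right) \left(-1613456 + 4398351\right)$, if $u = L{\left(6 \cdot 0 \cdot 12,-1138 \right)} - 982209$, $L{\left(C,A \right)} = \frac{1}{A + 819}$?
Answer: $- \frac{872768202834520}{319} \approx -2.7359 \cdot 10^{12}$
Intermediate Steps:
$L{\left(C,A \right)} = \frac{1}{819 + A}$
$u = - \frac{313324672}{319}$ ($u = \frac{1}{819 - 1138} - 982209 = \frac{1}{-319} - 982209 = - \frac{1}{319} - 982209 = - \frac{313324672}{319} \approx -9.8221 \cdot 10^{5}$)
$\left(u + F{\left(700 \right)}\right) \left(-1613456 + 4398351\right) = \left(- \frac{313324672}{319} - 216\right) \left(-1613456 + 4398351\right) = \left(- \frac{313393576}{319}\right) 2784895 = - \frac{872768202834520}{319}$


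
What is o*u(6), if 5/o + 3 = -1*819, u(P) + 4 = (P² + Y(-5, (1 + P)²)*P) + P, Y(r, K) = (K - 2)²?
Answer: -33230/411 ≈ -80.852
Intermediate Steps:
Y(r, K) = (-2 + K)²
u(P) = -4 + P + P² + P*(-2 + (1 + P)²)² (u(P) = -4 + ((P² + (-2 + (1 + P)²)²*P) + P) = -4 + ((P² + P*(-2 + (1 + P)²)²) + P) = -4 + (P + P² + P*(-2 + (1 + P)²)²) = -4 + P + P² + P*(-2 + (1 + P)²)²)
o = -5/822 (o = 5/(-3 - 1*819) = 5/(-3 - 819) = 5/(-822) = 5*(-1/822) = -5/822 ≈ -0.0060827)
o*u(6) = -5*(-4 + 6 + 6² + 6*(-2 + (1 + 6)²)²)/822 = -5*(-4 + 6 + 36 + 6*(-2 + 7²)²)/822 = -5*(-4 + 6 + 36 + 6*(-2 + 49)²)/822 = -5*(-4 + 6 + 36 + 6*47²)/822 = -5*(-4 + 6 + 36 + 6*2209)/822 = -5*(-4 + 6 + 36 + 13254)/822 = -5/822*13292 = -33230/411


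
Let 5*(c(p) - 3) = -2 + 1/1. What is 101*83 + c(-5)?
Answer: 41929/5 ≈ 8385.8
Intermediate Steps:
c(p) = 14/5 (c(p) = 3 + (-2 + 1/1)/5 = 3 + (-2 + 1)/5 = 3 + (1/5)*(-1) = 3 - 1/5 = 14/5)
101*83 + c(-5) = 101*83 + 14/5 = 8383 + 14/5 = 41929/5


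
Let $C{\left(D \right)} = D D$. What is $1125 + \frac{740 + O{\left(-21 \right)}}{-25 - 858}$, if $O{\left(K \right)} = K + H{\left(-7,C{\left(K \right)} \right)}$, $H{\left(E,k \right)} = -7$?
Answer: $\frac{992663}{883} \approx 1124.2$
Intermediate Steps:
$C{\left(D \right)} = D^{2}$
$O{\left(K \right)} = -7 + K$ ($O{\left(K \right)} = K - 7 = -7 + K$)
$1125 + \frac{740 + O{\left(-21 \right)}}{-25 - 858} = 1125 + \frac{740 - 28}{-25 - 858} = 1125 + \frac{740 - 28}{-883} = 1125 + 712 \left(- \frac{1}{883}\right) = 1125 - \frac{712}{883} = \frac{992663}{883}$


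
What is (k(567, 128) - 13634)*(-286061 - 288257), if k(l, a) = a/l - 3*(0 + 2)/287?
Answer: 182027124321848/23247 ≈ 7.8301e+9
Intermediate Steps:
k(l, a) = -6/287 + a/l (k(l, a) = a/l - 3*2*(1/287) = a/l - 6*1/287 = a/l - 6/287 = -6/287 + a/l)
(k(567, 128) - 13634)*(-286061 - 288257) = ((-6/287 + 128/567) - 13634)*(-286061 - 288257) = ((-6/287 + 128*(1/567)) - 13634)*(-574318) = ((-6/287 + 128/567) - 13634)*(-574318) = (4762/23247 - 13634)*(-574318) = -316944836/23247*(-574318) = 182027124321848/23247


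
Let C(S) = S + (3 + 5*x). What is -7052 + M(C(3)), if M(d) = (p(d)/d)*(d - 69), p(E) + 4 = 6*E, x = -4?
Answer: -53016/7 ≈ -7573.7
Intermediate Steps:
p(E) = -4 + 6*E
C(S) = -17 + S (C(S) = S + (3 + 5*(-4)) = S + (3 - 20) = S - 17 = -17 + S)
M(d) = (-69 + d)*(-4 + 6*d)/d (M(d) = ((-4 + 6*d)/d)*(d - 69) = ((-4 + 6*d)/d)*(-69 + d) = (-69 + d)*(-4 + 6*d)/d)
-7052 + M(C(3)) = -7052 + (-418 + 6*(-17 + 3) + 276/(-17 + 3)) = -7052 + (-418 + 6*(-14) + 276/(-14)) = -7052 + (-418 - 84 + 276*(-1/14)) = -7052 + (-418 - 84 - 138/7) = -7052 - 3652/7 = -53016/7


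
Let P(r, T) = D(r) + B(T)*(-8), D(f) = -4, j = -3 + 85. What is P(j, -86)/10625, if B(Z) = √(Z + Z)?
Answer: -4/10625 - 16*I*√43/10625 ≈ -0.00037647 - 0.0098747*I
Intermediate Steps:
j = 82
B(Z) = √2*√Z (B(Z) = √(2*Z) = √2*√Z)
P(r, T) = -4 - 8*√2*√T (P(r, T) = -4 + (√2*√T)*(-8) = -4 - 8*√2*√T)
P(j, -86)/10625 = (-4 - 8*√2*√(-86))/10625 = (-4 - 8*√2*I*√86)*(1/10625) = (-4 - 16*I*√43)*(1/10625) = -4/10625 - 16*I*√43/10625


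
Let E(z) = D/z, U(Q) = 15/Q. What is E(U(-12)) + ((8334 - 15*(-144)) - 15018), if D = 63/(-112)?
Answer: -90471/20 ≈ -4523.5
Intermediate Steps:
D = -9/16 (D = 63*(-1/112) = -9/16 ≈ -0.56250)
E(z) = -9/(16*z)
E(U(-12)) + ((8334 - 15*(-144)) - 15018) = -9/(16*(15/(-12))) + ((8334 - 15*(-144)) - 15018) = -9/(16*(15*(-1/12))) + ((8334 + 2160) - 15018) = -9/(16*(-5/4)) + (10494 - 15018) = -9/16*(-⅘) - 4524 = 9/20 - 4524 = -90471/20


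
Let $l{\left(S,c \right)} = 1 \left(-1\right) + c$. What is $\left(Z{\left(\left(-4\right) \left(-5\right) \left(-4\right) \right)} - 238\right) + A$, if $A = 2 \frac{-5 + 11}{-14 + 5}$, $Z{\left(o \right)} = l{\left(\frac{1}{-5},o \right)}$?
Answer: $- \frac{961}{3} \approx -320.33$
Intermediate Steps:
$l{\left(S,c \right)} = -1 + c$
$Z{\left(o \right)} = -1 + o$
$A = - \frac{4}{3}$ ($A = 2 \frac{6}{-9} = 2 \cdot 6 \left(- \frac{1}{9}\right) = 2 \left(- \frac{2}{3}\right) = - \frac{4}{3} \approx -1.3333$)
$\left(Z{\left(\left(-4\right) \left(-5\right) \left(-4\right) \right)} - 238\right) + A = \left(\left(-1 + \left(-4\right) \left(-5\right) \left(-4\right)\right) - 238\right) - \frac{4}{3} = \left(\left(-1 + 20 \left(-4\right)\right) - 238\right) - \frac{4}{3} = \left(\left(-1 - 80\right) - 238\right) - \frac{4}{3} = \left(-81 - 238\right) - \frac{4}{3} = -319 - \frac{4}{3} = - \frac{961}{3}$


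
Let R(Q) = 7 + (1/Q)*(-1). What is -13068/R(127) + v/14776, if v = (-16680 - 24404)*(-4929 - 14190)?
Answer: 3505145286/68339 ≈ 51291.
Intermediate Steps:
v = 785484996 (v = -41084*(-19119) = 785484996)
R(Q) = 7 - 1/Q
-13068/R(127) + v/14776 = -13068/(7 - 1/127) + 785484996/14776 = -13068/(7 - 1*1/127) + 785484996*(1/14776) = -13068/(7 - 1/127) + 196371249/3694 = -13068/888/127 + 196371249/3694 = -13068*127/888 + 196371249/3694 = -138303/74 + 196371249/3694 = 3505145286/68339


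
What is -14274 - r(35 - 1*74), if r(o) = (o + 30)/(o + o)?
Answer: -371127/26 ≈ -14274.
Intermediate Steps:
r(o) = (30 + o)/(2*o) (r(o) = (30 + o)/((2*o)) = (30 + o)*(1/(2*o)) = (30 + o)/(2*o))
-14274 - r(35 - 1*74) = -14274 - (30 + (35 - 1*74))/(2*(35 - 1*74)) = -14274 - (30 + (35 - 74))/(2*(35 - 74)) = -14274 - (30 - 39)/(2*(-39)) = -14274 - (-1)*(-9)/(2*39) = -14274 - 1*3/26 = -14274 - 3/26 = -371127/26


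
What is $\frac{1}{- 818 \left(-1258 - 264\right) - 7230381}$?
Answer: $- \frac{1}{5985385} \approx -1.6707 \cdot 10^{-7}$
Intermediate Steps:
$\frac{1}{- 818 \left(-1258 - 264\right) - 7230381} = \frac{1}{\left(-818\right) \left(-1522\right) - 7230381} = \frac{1}{1244996 - 7230381} = \frac{1}{-5985385} = - \frac{1}{5985385}$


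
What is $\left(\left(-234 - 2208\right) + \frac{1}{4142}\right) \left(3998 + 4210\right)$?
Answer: $- \frac{2184788808}{109} \approx -2.0044 \cdot 10^{7}$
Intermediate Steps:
$\left(\left(-234 - 2208\right) + \frac{1}{4142}\right) \left(3998 + 4210\right) = \left(-2442 + \frac{1}{4142}\right) 8208 = \left(- \frac{10114763}{4142}\right) 8208 = - \frac{2184788808}{109}$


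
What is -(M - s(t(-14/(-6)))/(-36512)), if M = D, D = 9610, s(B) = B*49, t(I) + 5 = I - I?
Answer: -50125725/5216 ≈ -9610.0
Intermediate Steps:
t(I) = -5 (t(I) = -5 + (I - I) = -5 + 0 = -5)
s(B) = 49*B
M = 9610
-(M - s(t(-14/(-6)))/(-36512)) = -(9610 - 49*(-5)/(-36512)) = -(9610 - (-245)*(-1)/36512) = -(9610 - 1*35/5216) = -(9610 - 35/5216) = -1*50125725/5216 = -50125725/5216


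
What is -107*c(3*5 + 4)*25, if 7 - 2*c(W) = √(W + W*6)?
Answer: -18725/2 + 2675*√133/2 ≈ 6062.3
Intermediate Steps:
c(W) = 7/2 - √7*√W/2 (c(W) = 7/2 - √(W + W*6)/2 = 7/2 - √(W + 6*W)/2 = 7/2 - √7*√W/2)
-107*c(3*5 + 4)*25 = -107*(7/2 - √7*√(3*5 + 4)/2)*25 = -107*(7/2 - √7*√(15 + 4)/2)*25 = -107*(7/2 - √7*√19/2)*25 = -107*(7/2 - √133/2)*25 = (-749/2 + 107*√133/2)*25 = -18725/2 + 2675*√133/2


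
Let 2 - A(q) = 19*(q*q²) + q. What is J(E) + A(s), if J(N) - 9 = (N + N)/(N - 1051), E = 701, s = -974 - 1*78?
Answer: 3871140106924/175 ≈ 2.2121e+10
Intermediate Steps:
s = -1052 (s = -974 - 78 = -1052)
A(q) = 2 - q - 19*q³ (A(q) = 2 - (19*(q*q²) + q) = 2 - (19*q³ + q) = 2 - (q + 19*q³) = 2 + (-q - 19*q³) = 2 - q - 19*q³)
J(N) = 9 + 2*N/(-1051 + N) (J(N) = 9 + (N + N)/(N - 1051) = 9 + (2*N)/(-1051 + N) = 9 + 2*N/(-1051 + N))
J(E) + A(s) = (-9459 + 11*701)/(-1051 + 701) + (2 - 1*(-1052) - 19*(-1052)³) = (-9459 + 7711)/(-350) + (2 + 1052 - 19*(-1164252608)) = -1/350*(-1748) + (2 + 1052 + 22120799552) = 874/175 + 22120800606 = 3871140106924/175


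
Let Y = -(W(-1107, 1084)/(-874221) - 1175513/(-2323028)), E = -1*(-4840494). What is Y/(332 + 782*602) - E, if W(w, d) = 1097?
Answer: -4631000010537151455800369/956720535246222048 ≈ -4.8405e+6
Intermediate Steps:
E = 4840494
Y = -1025109788657/2030839861188 (Y = -(1097/(-874221) - 1175513/(-2323028)) = -(1097*(-1/874221) - 1175513*(-1/2323028)) = -(-1097/874221 + 1175513/2323028) = -1*1025109788657/2030839861188 = -1025109788657/2030839861188 ≈ -0.50477)
Y/(332 + 782*602) - E = -1025109788657/(2030839861188*(332 + 782*602)) - 1*4840494 = -1025109788657/(2030839861188*(332 + 470764)) - 4840494 = -1025109788657/2030839861188/471096 - 4840494 = -1025109788657/2030839861188*1/471096 - 4840494 = -1025109788657/956720535246222048 - 4840494 = -4631000010537151455800369/956720535246222048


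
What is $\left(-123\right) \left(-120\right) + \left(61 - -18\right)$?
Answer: $14839$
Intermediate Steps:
$\left(-123\right) \left(-120\right) + \left(61 - -18\right) = 14760 + \left(61 + 18\right) = 14760 + 79 = 14839$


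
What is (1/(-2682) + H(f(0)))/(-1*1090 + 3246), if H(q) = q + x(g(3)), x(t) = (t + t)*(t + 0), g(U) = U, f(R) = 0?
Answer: 48275/5782392 ≈ 0.0083486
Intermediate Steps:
x(t) = 2*t**2 (x(t) = (2*t)*t = 2*t**2)
H(q) = 18 + q (H(q) = q + 2*3**2 = q + 2*9 = q + 18 = 18 + q)
(1/(-2682) + H(f(0)))/(-1*1090 + 3246) = (1/(-2682) + (18 + 0))/(-1*1090 + 3246) = (-1/2682 + 18)/(-1090 + 3246) = (48275/2682)/2156 = (48275/2682)*(1/2156) = 48275/5782392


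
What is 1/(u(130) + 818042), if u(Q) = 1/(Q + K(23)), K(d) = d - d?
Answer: 130/106345461 ≈ 1.2224e-6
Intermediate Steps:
K(d) = 0
u(Q) = 1/Q (u(Q) = 1/(Q + 0) = 1/Q)
1/(u(130) + 818042) = 1/(1/130 + 818042) = 1/(106345461/130) = 130/106345461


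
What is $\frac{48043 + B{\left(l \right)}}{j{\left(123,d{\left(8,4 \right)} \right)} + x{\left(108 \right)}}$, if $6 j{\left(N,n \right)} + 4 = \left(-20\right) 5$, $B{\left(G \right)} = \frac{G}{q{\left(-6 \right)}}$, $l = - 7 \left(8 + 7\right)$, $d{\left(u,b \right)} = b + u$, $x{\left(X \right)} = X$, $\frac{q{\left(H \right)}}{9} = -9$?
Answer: $\frac{324299}{612} \approx 529.9$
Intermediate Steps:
$q{\left(H \right)} = -81$ ($q{\left(H \right)} = 9 \left(-9\right) = -81$)
$l = -105$ ($l = \left(-7\right) 15 = -105$)
$B{\left(G \right)} = - \frac{G}{81}$ ($B{\left(G \right)} = \frac{G}{-81} = G \left(- \frac{1}{81}\right) = - \frac{G}{81}$)
$j{\left(N,n \right)} = - \frac{52}{3}$ ($j{\left(N,n \right)} = - \frac{2}{3} + \frac{\left(-20\right) 5}{6} = - \frac{2}{3} + \frac{1}{6} \left(-100\right) = - \frac{2}{3} - \frac{50}{3} = - \frac{52}{3}$)
$\frac{48043 + B{\left(l \right)}}{j{\left(123,d{\left(8,4 \right)} \right)} + x{\left(108 \right)}} = \frac{48043 - - \frac{35}{27}}{- \frac{52}{3} + 108} = \frac{48043 + \frac{35}{27}}{\frac{272}{3}} = \frac{1297196}{27} \cdot \frac{3}{272} = \frac{324299}{612}$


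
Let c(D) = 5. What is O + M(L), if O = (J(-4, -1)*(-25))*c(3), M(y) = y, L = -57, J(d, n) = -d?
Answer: -557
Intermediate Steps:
O = -500 (O = (-1*(-4)*(-25))*5 = (4*(-25))*5 = -100*5 = -500)
O + M(L) = -500 - 57 = -557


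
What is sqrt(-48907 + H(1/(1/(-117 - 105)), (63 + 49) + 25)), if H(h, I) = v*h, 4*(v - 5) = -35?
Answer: I*sqrt(192298)/2 ≈ 219.26*I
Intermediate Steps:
v = -15/4 (v = 5 + (1/4)*(-35) = 5 - 35/4 = -15/4 ≈ -3.7500)
H(h, I) = -15*h/4
sqrt(-48907 + H(1/(1/(-117 - 105)), (63 + 49) + 25)) = sqrt(-48907 - 15/(4*(1/(-117 - 105)))) = sqrt(-48907 - 15/(4*(1/(-222)))) = sqrt(-48907 - 15/(4*(-1/222))) = sqrt(-48907 - 15/4*(-222)) = sqrt(-48907 + 1665/2) = sqrt(-96149/2) = I*sqrt(192298)/2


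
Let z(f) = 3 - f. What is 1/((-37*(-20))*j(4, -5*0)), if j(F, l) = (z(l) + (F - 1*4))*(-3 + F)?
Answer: 1/2220 ≈ 0.00045045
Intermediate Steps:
j(F, l) = (-3 + F)*(-1 + F - l) (j(F, l) = ((3 - l) + (F - 1*4))*(-3 + F) = ((3 - l) + (F - 4))*(-3 + F) = ((3 - l) + (-4 + F))*(-3 + F) = (-1 + F - l)*(-3 + F) = (-3 + F)*(-1 + F - l))
1/((-37*(-20))*j(4, -5*0)) = 1/((-37*(-20))*(3 + 4**2 - 4*4 + 3*(-5*0) - 1*4*(-5*0))) = 1/(740*(3 + 16 - 16 + 3*0 - 1*4*0)) = 1/(740*(3 + 16 - 16 + 0 + 0)) = 1/(740*3) = 1/2220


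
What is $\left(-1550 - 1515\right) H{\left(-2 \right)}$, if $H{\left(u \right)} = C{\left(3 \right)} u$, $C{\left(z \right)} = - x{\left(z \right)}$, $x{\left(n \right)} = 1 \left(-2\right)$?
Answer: $12260$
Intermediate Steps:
$x{\left(n \right)} = -2$
$C{\left(z \right)} = 2$ ($C{\left(z \right)} = \left(-1\right) \left(-2\right) = 2$)
$H{\left(u \right)} = 2 u$
$\left(-1550 - 1515\right) H{\left(-2 \right)} = \left(-1550 - 1515\right) 2 \left(-2\right) = \left(-3065\right) \left(-4\right) = 12260$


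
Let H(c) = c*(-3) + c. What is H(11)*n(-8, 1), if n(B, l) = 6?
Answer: -132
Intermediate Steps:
H(c) = -2*c (H(c) = -3*c + c = -2*c)
H(11)*n(-8, 1) = -2*11*6 = -22*6 = -132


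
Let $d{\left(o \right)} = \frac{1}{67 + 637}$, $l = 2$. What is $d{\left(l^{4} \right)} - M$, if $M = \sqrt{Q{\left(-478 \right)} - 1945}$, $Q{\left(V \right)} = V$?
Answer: $\frac{1}{704} - i \sqrt{2423} \approx 0.0014205 - 49.224 i$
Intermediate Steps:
$d{\left(o \right)} = \frac{1}{704}$
$M = i \sqrt{2423}$ ($M = \sqrt{-478 - 1945} = \sqrt{-2423} = i \sqrt{2423} \approx 49.224 i$)
$d{\left(l^{4} \right)} - M = \frac{1}{704} - i \sqrt{2423}$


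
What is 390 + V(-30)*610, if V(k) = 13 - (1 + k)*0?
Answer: 8320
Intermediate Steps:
V(k) = 13 (V(k) = 13 - 1*0 = 13 + 0 = 13)
390 + V(-30)*610 = 390 + 13*610 = 390 + 7930 = 8320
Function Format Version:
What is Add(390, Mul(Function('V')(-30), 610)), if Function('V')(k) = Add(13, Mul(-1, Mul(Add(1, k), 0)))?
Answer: 8320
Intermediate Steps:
Function('V')(k) = 13 (Function('V')(k) = Add(13, Mul(-1, 0)) = Add(13, 0) = 13)
Add(390, Mul(Function('V')(-30), 610)) = Add(390, Mul(13, 610)) = Add(390, 7930) = 8320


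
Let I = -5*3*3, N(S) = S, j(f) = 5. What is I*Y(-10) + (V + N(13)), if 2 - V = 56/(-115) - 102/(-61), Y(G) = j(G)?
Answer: -1481464/7015 ≈ -211.19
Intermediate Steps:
Y(G) = 5
V = 5716/7015 (V = 2 - (56/(-115) - 102/(-61)) = 2 - (56*(-1/115) - 102*(-1/61)) = 2 - (-56/115 + 102/61) = 2 - 1*8314/7015 = 2 - 8314/7015 = 5716/7015 ≈ 0.81483)
I = -45 (I = -15*3 = -45)
I*Y(-10) + (V + N(13)) = -45*5 + (5716/7015 + 13) = -225 + 96911/7015 = -1481464/7015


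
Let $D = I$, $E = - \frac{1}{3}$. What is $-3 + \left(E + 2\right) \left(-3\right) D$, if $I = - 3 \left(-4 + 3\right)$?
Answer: $-18$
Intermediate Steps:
$E = - \frac{1}{3}$ ($E = \left(-1\right) \frac{1}{3} = - \frac{1}{3} \approx -0.33333$)
$I = 3$ ($I = \left(-3\right) \left(-1\right) = 3$)
$D = 3$
$-3 + \left(E + 2\right) \left(-3\right) D = -3 + \left(- \frac{1}{3} + 2\right) \left(-3\right) 3 = -3 + \frac{5}{3} \left(-3\right) 3 = -3 - 15 = -18$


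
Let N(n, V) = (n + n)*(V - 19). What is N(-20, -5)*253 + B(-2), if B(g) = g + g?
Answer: 242876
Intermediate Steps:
N(n, V) = 2*n*(-19 + V) (N(n, V) = (2*n)*(-19 + V) = 2*n*(-19 + V))
B(g) = 2*g
N(-20, -5)*253 + B(-2) = (2*(-20)*(-19 - 5))*253 + 2*(-2) = (2*(-20)*(-24))*253 - 4 = 960*253 - 4 = 242880 - 4 = 242876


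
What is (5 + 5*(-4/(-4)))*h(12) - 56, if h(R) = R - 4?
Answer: 24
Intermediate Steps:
h(R) = -4 + R
(5 + 5*(-4/(-4)))*h(12) - 56 = (5 + 5*(-4/(-4)))*(-4 + 12) - 56 = (5 + 5*(-4*(-1/4)))*8 - 56 = (5 + 5*1)*8 - 56 = (5 + 5)*8 - 56 = 10*8 - 56 = 80 - 56 = 24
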